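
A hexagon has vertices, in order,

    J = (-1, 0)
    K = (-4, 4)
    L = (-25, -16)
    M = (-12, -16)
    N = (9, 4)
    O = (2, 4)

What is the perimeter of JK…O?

|JK| = √((-3)² + (4)²) = √25 = 5
|KL| = √((-21)² + (-20)²) = √841 = 29
|LM| = √((13)² + (0)²) = √169 = 13
|MN| = √((21)² + (20)²) = √841 = 29
|NO| = √((-7)² + (0)²) = √49 = 7
|OJ| = √((-3)² + (-4)²) = √25 = 5
Perimeter = 5 + 29 + 13 + 29 + 7 + 5 = 88.

88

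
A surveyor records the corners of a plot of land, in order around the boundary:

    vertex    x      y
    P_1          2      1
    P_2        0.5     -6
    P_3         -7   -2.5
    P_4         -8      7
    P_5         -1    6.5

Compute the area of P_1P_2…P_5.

Apply the shoelace (surveyor's) formula: 2A = Σ (x_i·y_{i+1} − x_{i+1}·y_i), indices taken mod 5.
Cross-terms: -12.5, -43.25, -69, -45, -14  ⇒  Σ = -183.75
Area = |Σ|/2 = 91.875.

91.875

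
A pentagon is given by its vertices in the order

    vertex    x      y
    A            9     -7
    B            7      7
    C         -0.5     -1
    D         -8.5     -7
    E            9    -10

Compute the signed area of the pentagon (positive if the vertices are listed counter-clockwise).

Σ = (112) + (-3.5) + (-5) + (148) + (27) = 278.5
Signed area = Σ/2 = 139.25 (positive ⇒ counter-clockwise traversal).

139.25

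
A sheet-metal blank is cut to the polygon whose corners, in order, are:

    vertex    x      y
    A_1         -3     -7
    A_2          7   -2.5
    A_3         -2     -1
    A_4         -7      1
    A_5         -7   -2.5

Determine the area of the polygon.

Apply the shoelace (surveyor's) formula: 2A = Σ (x_i·y_{i+1} − x_{i+1}·y_i), indices taken mod 5.
Σ = (56.5) + (-12) + (-9) + (24.5) + (41.5) = 101.5
Area = |Σ|/2 = 50.75.

50.75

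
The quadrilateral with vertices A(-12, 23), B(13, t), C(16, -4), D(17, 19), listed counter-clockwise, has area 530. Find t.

Write out the shoelace sum; only the two edges meeting at B involve t:
2·Area = [((-12)·t − 13·23) + (13·(-4) − 16·t)] + 991
       = -28·t + 640 = 1060
⇒ t = -15.

-15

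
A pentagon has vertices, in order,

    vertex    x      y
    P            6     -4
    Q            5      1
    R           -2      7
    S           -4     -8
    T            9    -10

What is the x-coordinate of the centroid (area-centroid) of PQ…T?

Apply the surveyor's formula. First the cross-terms c_i = x_i·y_{i+1} − x_{i+1}·y_i:
  26, 37, 44, 112, 24  ⇒  2A = 243, A = 121.5.
Then Σ (x_i + x_{i+1})·c_i = 1053, so x̄ = 1053 / (6·121.5) = 13/9.

13/9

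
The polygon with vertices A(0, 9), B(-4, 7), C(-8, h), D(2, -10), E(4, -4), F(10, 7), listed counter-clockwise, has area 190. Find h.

The doubled signed area Σ (x_i y_{i+1} − x_{i+1} y_i) is linear in h.
With h=0 it equals 362; the coefficient of h is -6 (from the two edges through C).
So -6·h + 362 = 2·190 = 380 ⇒ h = -3.

-3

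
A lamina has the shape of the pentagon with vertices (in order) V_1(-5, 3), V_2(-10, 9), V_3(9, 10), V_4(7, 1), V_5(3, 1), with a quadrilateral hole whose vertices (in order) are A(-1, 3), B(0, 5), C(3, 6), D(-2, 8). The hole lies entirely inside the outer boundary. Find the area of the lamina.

Outer boundary:
Cross-terms: -15, -181, -61, 4, 14  ⇒  Σ = -239
Area = |Σ|/2 = 119.5.
Hole:
Apply the surveyor's formula: 2A = Σ (x_i·y_{i+1} − x_{i+1}·y_i), indices taken mod 4.
Σ = (-5) + (-15) + (36) + (2) = 18
Area = |Σ|/2 = 9.
Net area = 119.5 − 9 = 110.5.

110.5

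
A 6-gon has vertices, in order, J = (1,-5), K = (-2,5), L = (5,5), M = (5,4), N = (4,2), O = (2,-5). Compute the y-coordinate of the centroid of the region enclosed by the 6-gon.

1.2875

Apply the surveyor's formula. First the cross-terms c_i = x_i·y_{i+1} − x_{i+1}·y_i:
  -5, -35, -5, -6, -24, -5  ⇒  2A = -80, A = -40.
Then Σ (y_i + y_{i+1})·c_i = -309, so ȳ = -309 / (6·(-40)) = 1.2875.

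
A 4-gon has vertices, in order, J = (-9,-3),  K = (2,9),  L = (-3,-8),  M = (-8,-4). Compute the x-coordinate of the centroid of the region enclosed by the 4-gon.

-3.359375

Apply the shoelace formula. First the cross-terms c_i = x_i·y_{i+1} − x_{i+1}·y_i:
  -75, 11, -52, -12  ⇒  2A = -128, A = -64.
Then Σ (x_i + x_{i+1})·c_i = 1290, so x̄ = 1290 / (6·(-64)) = -3.359375.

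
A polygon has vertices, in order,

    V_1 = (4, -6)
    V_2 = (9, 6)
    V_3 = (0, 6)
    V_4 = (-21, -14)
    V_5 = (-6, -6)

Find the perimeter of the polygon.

|V_1V_2| = √((5)² + (12)²) = √169 = 13
|V_2V_3| = √((-9)² + (0)²) = √81 = 9
|V_3V_4| = √((-21)² + (-20)²) = √841 = 29
|V_4V_5| = √((15)² + (8)²) = √289 = 17
|V_5V_1| = √((10)² + (0)²) = √100 = 10
Perimeter = 13 + 9 + 29 + 17 + 10 = 78.

78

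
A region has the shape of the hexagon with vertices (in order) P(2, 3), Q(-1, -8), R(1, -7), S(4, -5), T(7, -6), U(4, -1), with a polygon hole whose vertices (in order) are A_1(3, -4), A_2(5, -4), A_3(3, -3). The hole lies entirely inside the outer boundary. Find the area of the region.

32.5

Outer boundary:
Σ = (-13) + (15) + (23) + (11) + (17) + (14) = 67
Area = |Σ|/2 = 33.5.
Hole:
Apply the surveyor's formula: 2A = Σ (x_i·y_{i+1} − x_{i+1}·y_i), indices taken mod 3.
Σ = (8) + (-3) + (-3) = 2
Area = |Σ|/2 = 1.
Net area = 33.5 − 1 = 32.5.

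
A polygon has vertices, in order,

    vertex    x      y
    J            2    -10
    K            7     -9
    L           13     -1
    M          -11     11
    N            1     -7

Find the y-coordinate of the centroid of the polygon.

Apply the shoelace formula. First the cross-terms c_i = x_i·y_{i+1} − x_{i+1}·y_i:
  52, 110, 132, 66, 4  ⇒  2A = 364, A = 182.
Then Σ (y_i + y_{i+1})·c_i = -572, so ȳ = -572 / (6·182) = -11/21.

-11/21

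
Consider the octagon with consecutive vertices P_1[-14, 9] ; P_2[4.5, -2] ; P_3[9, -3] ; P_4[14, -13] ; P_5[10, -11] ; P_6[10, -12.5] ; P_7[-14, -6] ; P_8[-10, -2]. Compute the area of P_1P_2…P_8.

Apply the surveyor's formula: 2A = Σ (x_i·y_{i+1} − x_{i+1}·y_i), indices taken mod 8.
Σ = (-12.5) + (4.5) + (-75) + (-24) + (-15) + (-235) + (-32) + (-118) = -507
Area = |Σ|/2 = 253.5.

253.5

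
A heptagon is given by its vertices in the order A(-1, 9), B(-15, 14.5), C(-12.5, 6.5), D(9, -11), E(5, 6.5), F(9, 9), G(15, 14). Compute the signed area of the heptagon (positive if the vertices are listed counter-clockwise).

Apply Gauss's area formula: 2A = Σ (x_i·y_{i+1} − x_{i+1}·y_i), indices taken mod 7.
A→B: (-1)(14.5) − (-15)(9) = 120.5
B→C: (-15)(6.5) − (-12.5)(14.5) = 83.75
C→D: (-12.5)(-11) − (9)(6.5) = 79
D→E: (9)(6.5) − (5)(-11) = 113.5
E→F: (5)(9) − (9)(6.5) = -13.5
F→G: (9)(14) − (15)(9) = -9
G→A: (15)(9) − (-1)(14) = 149
Σ = 523.25
Signed area = Σ/2 = 261.625 (positive ⇒ counter-clockwise traversal).

261.625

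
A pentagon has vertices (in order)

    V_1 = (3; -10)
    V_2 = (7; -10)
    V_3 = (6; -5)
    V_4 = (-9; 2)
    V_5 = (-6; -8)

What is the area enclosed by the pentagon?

Cross-terms: 40, 25, -33, 84, 84  ⇒  Σ = 200
Area = |Σ|/2 = 100.

100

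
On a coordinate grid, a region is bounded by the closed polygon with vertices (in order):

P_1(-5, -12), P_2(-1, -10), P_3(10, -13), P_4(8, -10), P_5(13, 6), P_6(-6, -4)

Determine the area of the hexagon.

Apply the shoelace formula: 2A = Σ (x_i·y_{i+1} − x_{i+1}·y_i), indices taken mod 6.
Σ = (38) + (113) + (4) + (178) + (-16) + (52) = 369
Area = |Σ|/2 = 184.5.

184.5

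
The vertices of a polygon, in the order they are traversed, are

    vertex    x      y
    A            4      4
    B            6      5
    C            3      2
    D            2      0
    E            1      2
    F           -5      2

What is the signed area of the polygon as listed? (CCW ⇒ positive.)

-11.5

Cross-terms: -4, -3, -4, 4, 12, -28  ⇒  Σ = -23
Signed area = Σ/2 = -11.5 (negative ⇒ clockwise traversal).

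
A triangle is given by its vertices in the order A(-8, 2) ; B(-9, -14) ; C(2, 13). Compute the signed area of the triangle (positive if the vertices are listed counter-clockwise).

Apply the shoelace formula: 2A = Σ (x_i·y_{i+1} − x_{i+1}·y_i), indices taken mod 3.
A→B: (-8)(-14) − (-9)(2) = 130
B→C: (-9)(13) − (2)(-14) = -89
C→A: (2)(2) − (-8)(13) = 108
Σ = 149
Signed area = Σ/2 = 74.5 (positive ⇒ counter-clockwise traversal).

74.5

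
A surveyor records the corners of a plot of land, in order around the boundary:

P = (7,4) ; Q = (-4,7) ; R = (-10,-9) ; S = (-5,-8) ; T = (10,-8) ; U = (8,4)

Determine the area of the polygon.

Cross-terms: 65, 106, 35, 120, 104, 4  ⇒  Σ = 434
Area = |Σ|/2 = 217.

217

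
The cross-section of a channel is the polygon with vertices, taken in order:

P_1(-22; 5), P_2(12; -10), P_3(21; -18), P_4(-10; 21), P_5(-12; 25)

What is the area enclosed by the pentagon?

453.5

Apply Gauss's area formula: 2A = Σ (x_i·y_{i+1} − x_{i+1}·y_i), indices taken mod 5.
Σ = (160) + (-6) + (261) + (2) + (490) = 907
Area = |Σ|/2 = 453.5.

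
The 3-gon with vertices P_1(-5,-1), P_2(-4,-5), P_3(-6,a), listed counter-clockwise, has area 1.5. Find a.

Write out the shoelace sum; only the two edges meeting at P_3 involve a:
2·Area = [((-4)·a − (-6)·(-5)) + ((-6)·(-1) − (-5)·a)] + 21
       = 1·a + -3 = 3
⇒ a = 6.

6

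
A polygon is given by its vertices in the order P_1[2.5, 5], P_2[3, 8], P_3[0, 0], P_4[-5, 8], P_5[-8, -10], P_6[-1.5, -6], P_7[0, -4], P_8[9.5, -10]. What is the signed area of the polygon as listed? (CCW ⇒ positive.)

Apply the surveyor's formula: 2A = Σ (x_i·y_{i+1} − x_{i+1}·y_i), indices taken mod 8.
Σ = (5) + (0) + (0) + (114) + (33) + (6) + (38) + (72.5) = 268.5
Signed area = Σ/2 = 134.25 (positive ⇒ counter-clockwise traversal).

134.25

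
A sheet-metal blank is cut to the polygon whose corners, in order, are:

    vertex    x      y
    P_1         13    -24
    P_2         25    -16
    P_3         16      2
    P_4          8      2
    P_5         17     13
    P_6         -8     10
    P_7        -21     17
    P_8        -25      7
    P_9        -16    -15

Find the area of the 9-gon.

Apply Gauss's area formula: 2A = Σ (x_i·y_{i+1} − x_{i+1}·y_i), indices taken mod 9.
Σ = (392) + (306) + (16) + (70) + (274) + (74) + (278) + (487) + (579) = 2476
Area = |Σ|/2 = 1238.

1238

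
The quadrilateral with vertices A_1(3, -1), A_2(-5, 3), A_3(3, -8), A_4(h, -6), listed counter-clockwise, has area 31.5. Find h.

4

The doubled signed area Σ (x_i y_{i+1} − x_{i+1} y_i) is linear in h.
With h=0 it equals 35; the coefficient of h is 7 (from the two edges through A_4).
So 7·h + 35 = 2·31.5 = 63 ⇒ h = 4.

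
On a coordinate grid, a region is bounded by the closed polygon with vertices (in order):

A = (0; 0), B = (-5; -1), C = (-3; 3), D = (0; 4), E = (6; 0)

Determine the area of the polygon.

Apply the shoelace formula: 2A = Σ (x_i·y_{i+1} − x_{i+1}·y_i), indices taken mod 5.
A→B: (0)(-1) − (-5)(0) = 0
B→C: (-5)(3) − (-3)(-1) = -18
C→D: (-3)(4) − (0)(3) = -12
D→E: (0)(0) − (6)(4) = -24
E→A: (6)(0) − (0)(0) = 0
Σ = -54
Area = |Σ|/2 = 27.

27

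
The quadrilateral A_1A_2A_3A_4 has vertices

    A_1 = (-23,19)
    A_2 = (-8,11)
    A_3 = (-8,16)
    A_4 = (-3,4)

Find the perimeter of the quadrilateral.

|A_1A_2| = √((15)² + (-8)²) = √289 = 17
|A_2A_3| = √((0)² + (5)²) = √25 = 5
|A_3A_4| = √((5)² + (-12)²) = √169 = 13
|A_4A_1| = √((-20)² + (15)²) = √625 = 25
Perimeter = 17 + 5 + 13 + 25 = 60.

60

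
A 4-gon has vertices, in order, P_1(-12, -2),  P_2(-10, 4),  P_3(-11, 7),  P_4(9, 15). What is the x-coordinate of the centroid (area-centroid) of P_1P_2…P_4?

-503/120

Apply the surveyor's formula. First the cross-terms c_i = x_i·y_{i+1} − x_{i+1}·y_i:
  -68, -26, -228, 162  ⇒  2A = -160, A = -80.
Then Σ (x_i + x_{i+1})·c_i = 2012, so x̄ = 2012 / (6·(-80)) = -503/120.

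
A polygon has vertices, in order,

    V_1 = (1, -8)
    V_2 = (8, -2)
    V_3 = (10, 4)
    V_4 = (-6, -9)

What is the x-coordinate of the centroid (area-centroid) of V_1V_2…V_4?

Apply Gauss's area formula. First the cross-terms c_i = x_i·y_{i+1} − x_{i+1}·y_i:
  62, 52, -66, 57  ⇒  2A = 105, A = 52.5.
Then Σ (x_i + x_{i+1})·c_i = 945, so x̄ = 945 / (6·52.5) = 3.

3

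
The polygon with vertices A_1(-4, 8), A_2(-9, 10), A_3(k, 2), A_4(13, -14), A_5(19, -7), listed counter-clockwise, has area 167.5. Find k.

Write out the shoelace sum; only the two edges meeting at A_3 involve k:
2·Area = [((-9)·2 − k·10) + (k·(-14) − 13·2)] + 331
       = -24·k + 287 = 335
⇒ k = -2.

-2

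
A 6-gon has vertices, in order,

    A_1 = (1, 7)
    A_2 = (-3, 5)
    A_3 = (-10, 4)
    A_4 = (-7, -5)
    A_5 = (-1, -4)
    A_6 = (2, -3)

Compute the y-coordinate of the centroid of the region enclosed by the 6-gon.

120/193

Apply Gauss's area formula. First the cross-terms c_i = x_i·y_{i+1} − x_{i+1}·y_i:
  26, 38, 78, 23, 11, 17  ⇒  2A = 193, A = 96.5.
Then Σ (y_i + y_{i+1})·c_i = 360, so ȳ = 360 / (6·96.5) = 120/193.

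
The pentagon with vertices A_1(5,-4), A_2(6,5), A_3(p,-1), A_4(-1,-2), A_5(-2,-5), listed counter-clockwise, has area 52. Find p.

-4

Write out the shoelace sum; only the two edges meeting at A_3 involve p:
2·Area = [(6·(-1) − p·5) + (p·(-2) − (-1)·(-1))] + 83
       = -7·p + 76 = 104
⇒ p = -4.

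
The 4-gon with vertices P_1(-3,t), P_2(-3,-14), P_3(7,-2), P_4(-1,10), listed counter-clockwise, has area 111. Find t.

-11

Write out the shoelace sum; only the two edges meeting at P_1 involve t:
2·Area = [((-1)·t − (-3)·10) + ((-3)·(-14) − (-3)·t)] + 172
       = 2·t + 244 = 222
⇒ t = -11.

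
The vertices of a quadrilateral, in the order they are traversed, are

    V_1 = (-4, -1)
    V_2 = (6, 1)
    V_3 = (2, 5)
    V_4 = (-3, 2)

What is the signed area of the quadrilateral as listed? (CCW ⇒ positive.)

30

Apply the shoelace (surveyor's) formula: 2A = Σ (x_i·y_{i+1} − x_{i+1}·y_i), indices taken mod 4.
Σ = (2) + (28) + (19) + (11) = 60
Signed area = Σ/2 = 30 (positive ⇒ counter-clockwise traversal).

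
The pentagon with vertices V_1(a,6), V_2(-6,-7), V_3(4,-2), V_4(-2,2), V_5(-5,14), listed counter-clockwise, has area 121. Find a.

Write out the shoelace sum; only the two edges meeting at V_1 involve a:
2·Area = [((-5)·6 − a·14) + (a·(-7) − (-6)·6)] + 26
       = -21·a + 32 = 242
⇒ a = -10.

-10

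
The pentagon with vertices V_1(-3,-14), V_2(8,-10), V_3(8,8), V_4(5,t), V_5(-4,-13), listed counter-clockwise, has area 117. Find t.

3

Write out the shoelace sum; only the two edges meeting at V_4 involve t:
2·Area = [(8·t − 5·8) + (5·(-13) − (-4)·t)] + 303
       = 12·t + 198 = 234
⇒ t = 3.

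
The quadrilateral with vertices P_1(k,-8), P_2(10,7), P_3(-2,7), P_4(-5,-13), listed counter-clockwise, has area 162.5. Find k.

3

Write out the shoelace sum; only the two edges meeting at P_1 involve k:
2·Area = [((-5)·(-8) − k·(-13)) + (k·7 − 10·(-8))] + 145
       = 20·k + 265 = 325
⇒ k = 3.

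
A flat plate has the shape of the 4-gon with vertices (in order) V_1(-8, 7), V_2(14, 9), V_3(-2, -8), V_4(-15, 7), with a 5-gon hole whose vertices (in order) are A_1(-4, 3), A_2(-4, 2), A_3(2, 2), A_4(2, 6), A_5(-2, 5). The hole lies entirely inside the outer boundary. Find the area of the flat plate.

Outer boundary:
Σ = (-170) + (-94) + (-134) + (-49) = -447
Area = |Σ|/2 = 223.5.
Hole:
Apply the shoelace formula: 2A = Σ (x_i·y_{i+1} − x_{i+1}·y_i), indices taken mod 5.
Σ = (4) + (-12) + (8) + (22) + (14) = 36
Area = |Σ|/2 = 18.
Net area = 223.5 − 18 = 205.5.

205.5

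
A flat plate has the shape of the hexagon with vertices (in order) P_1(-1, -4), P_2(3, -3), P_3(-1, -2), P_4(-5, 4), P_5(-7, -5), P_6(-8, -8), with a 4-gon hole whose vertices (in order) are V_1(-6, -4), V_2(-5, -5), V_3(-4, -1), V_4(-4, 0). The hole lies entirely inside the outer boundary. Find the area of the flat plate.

39

Outer boundary:
Σ = (15) + (-9) + (-14) + (53) + (16) + (24) = 85
Area = |Σ|/2 = 42.5.
Hole:
Σ = (10) + (-15) + (-4) + (16) = 7
Area = |Σ|/2 = 3.5.
Net area = 42.5 − 3.5 = 39.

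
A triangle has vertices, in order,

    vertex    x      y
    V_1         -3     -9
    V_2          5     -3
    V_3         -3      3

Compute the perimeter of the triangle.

|V_1V_2| = √((8)² + (6)²) = √100 = 10
|V_2V_3| = √((-8)² + (6)²) = √100 = 10
|V_3V_1| = √((0)² + (-12)²) = √144 = 12
Perimeter = 10 + 10 + 12 = 32.

32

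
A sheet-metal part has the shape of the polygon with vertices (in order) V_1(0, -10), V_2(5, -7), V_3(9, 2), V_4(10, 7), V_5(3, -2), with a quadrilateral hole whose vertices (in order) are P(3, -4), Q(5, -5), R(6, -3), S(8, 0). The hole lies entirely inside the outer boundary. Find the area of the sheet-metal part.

41.5

Outer boundary:
Apply the shoelace (surveyor's) formula: 2A = Σ (x_i·y_{i+1} − x_{i+1}·y_i), indices taken mod 5.
Σ = (50) + (73) + (43) + (-41) + (-30) = 95
Area = |Σ|/2 = 47.5.
Hole:
Cross-terms: 5, 15, 24, -32  ⇒  Σ = 12
Area = |Σ|/2 = 6.
Net area = 47.5 − 6 = 41.5.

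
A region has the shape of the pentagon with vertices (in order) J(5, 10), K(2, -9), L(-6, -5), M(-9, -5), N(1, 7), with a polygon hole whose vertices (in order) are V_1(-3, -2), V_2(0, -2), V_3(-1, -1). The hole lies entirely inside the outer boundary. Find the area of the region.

112

Outer boundary:
Cross-terms: -65, -64, -15, -58, -25  ⇒  Σ = -227
Area = |Σ|/2 = 113.5.
Hole:
Cross-terms: 6, -2, -1  ⇒  Σ = 3
Area = |Σ|/2 = 1.5.
Net area = 113.5 − 1.5 = 112.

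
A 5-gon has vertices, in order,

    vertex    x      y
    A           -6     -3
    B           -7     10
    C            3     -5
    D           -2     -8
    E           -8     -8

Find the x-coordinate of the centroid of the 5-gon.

-605/182

Apply the surveyor's formula. First the cross-terms c_i = x_i·y_{i+1} − x_{i+1}·y_i:
  -81, 5, -34, -48, -24  ⇒  2A = -182, A = -91.
Then Σ (x_i + x_{i+1})·c_i = 1815, so x̄ = 1815 / (6·(-91)) = -605/182.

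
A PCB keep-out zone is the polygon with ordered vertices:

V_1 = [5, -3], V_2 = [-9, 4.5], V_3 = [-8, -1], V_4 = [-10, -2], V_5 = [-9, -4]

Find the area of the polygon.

Apply Gauss's area formula: 2A = Σ (x_i·y_{i+1} − x_{i+1}·y_i), indices taken mod 5.
Σ = (-4.5) + (45) + (6) + (22) + (47) = 115.5
Area = |Σ|/2 = 57.75.

57.75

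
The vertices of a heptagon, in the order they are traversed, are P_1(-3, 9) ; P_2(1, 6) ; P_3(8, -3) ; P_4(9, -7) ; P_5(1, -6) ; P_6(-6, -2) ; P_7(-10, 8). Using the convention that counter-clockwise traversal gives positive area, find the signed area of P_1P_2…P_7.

Apply the shoelace formula: 2A = Σ (x_i·y_{i+1} − x_{i+1}·y_i), indices taken mod 7.
Cross-terms: -27, -51, -29, -47, -38, -68, -66  ⇒  Σ = -326
Signed area = Σ/2 = -163 (negative ⇒ clockwise traversal).

-163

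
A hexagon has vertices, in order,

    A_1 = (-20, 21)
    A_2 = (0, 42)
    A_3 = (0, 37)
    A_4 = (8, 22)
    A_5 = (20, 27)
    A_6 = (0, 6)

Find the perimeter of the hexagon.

|A_1A_2| = √((20)² + (21)²) = √841 = 29
|A_2A_3| = √((0)² + (-5)²) = √25 = 5
|A_3A_4| = √((8)² + (-15)²) = √289 = 17
|A_4A_5| = √((12)² + (5)²) = √169 = 13
|A_5A_6| = √((-20)² + (-21)²) = √841 = 29
|A_6A_1| = √((-20)² + (15)²) = √625 = 25
Perimeter = 29 + 5 + 17 + 13 + 29 + 25 = 118.

118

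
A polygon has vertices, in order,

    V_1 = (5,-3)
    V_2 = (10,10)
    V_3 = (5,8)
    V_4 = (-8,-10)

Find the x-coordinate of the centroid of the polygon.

Apply the surveyor's formula. First the cross-terms c_i = x_i·y_{i+1} − x_{i+1}·y_i:
  80, 30, 14, 74  ⇒  2A = 198, A = 99.
Then Σ (x_i + x_{i+1})·c_i = 1386, so x̄ = 1386 / (6·99) = 7/3.

7/3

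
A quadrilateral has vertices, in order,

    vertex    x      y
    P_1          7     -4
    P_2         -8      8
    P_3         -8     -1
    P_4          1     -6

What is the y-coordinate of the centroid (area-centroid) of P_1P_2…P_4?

-41/183

Apply the shoelace (surveyor's) formula. First the cross-terms c_i = x_i·y_{i+1} − x_{i+1}·y_i:
  24, 72, 49, 38  ⇒  2A = 183, A = 91.5.
Then Σ (y_i + y_{i+1})·c_i = -123, so ȳ = -123 / (6·91.5) = -41/183.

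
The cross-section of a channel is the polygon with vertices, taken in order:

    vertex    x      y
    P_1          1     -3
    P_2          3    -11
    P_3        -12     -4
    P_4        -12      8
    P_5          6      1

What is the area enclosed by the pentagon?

184.5

Apply the shoelace formula: 2A = Σ (x_i·y_{i+1} − x_{i+1}·y_i), indices taken mod 5.
Σ = (-2) + (-144) + (-144) + (-60) + (-19) = -369
Area = |Σ|/2 = 184.5.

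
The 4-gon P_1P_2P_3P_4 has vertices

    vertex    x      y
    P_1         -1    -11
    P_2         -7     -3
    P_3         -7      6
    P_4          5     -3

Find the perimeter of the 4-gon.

|P_1P_2| = √((-6)² + (8)²) = √100 = 10
|P_2P_3| = √((0)² + (9)²) = √81 = 9
|P_3P_4| = √((12)² + (-9)²) = √225 = 15
|P_4P_1| = √((-6)² + (-8)²) = √100 = 10
Perimeter = 10 + 9 + 15 + 10 = 44.

44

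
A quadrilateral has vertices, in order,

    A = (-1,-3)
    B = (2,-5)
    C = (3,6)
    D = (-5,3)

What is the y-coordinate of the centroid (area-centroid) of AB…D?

Apply the surveyor's formula. First the cross-terms c_i = x_i·y_{i+1} − x_{i+1}·y_i:
  11, 27, 39, 18  ⇒  2A = 95, A = 47.5.
Then Σ (y_i + y_{i+1})·c_i = 290, so ȳ = 290 / (6·47.5) = 58/57.

58/57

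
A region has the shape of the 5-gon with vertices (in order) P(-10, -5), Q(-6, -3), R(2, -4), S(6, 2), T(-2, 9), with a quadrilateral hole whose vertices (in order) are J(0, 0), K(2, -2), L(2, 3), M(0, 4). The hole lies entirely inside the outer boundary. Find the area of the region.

99

Outer boundary:
P→Q: (-10)(-3) − (-6)(-5) = 0
Q→R: (-6)(-4) − (2)(-3) = 30
R→S: (2)(2) − (6)(-4) = 28
S→T: (6)(9) − (-2)(2) = 58
T→P: (-2)(-5) − (-10)(9) = 100
Σ = 216
Area = |Σ|/2 = 108.
Hole:
Σ = (0) + (10) + (8) + (0) = 18
Area = |Σ|/2 = 9.
Net area = 108 − 9 = 99.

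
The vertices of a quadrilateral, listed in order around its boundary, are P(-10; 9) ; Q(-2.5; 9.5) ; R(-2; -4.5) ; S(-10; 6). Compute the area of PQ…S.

Σ = (-72.5) + (30.25) + (-57) + (-30) = -129.25
Area = |Σ|/2 = 64.625.

64.625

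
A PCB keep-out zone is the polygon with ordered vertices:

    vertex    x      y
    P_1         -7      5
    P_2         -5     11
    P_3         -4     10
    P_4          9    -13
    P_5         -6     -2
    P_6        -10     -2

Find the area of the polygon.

132

Apply the shoelace (surveyor's) formula: 2A = Σ (x_i·y_{i+1} − x_{i+1}·y_i), indices taken mod 6.
Σ = (-52) + (-6) + (-38) + (-96) + (-8) + (-64) = -264
Area = |Σ|/2 = 132.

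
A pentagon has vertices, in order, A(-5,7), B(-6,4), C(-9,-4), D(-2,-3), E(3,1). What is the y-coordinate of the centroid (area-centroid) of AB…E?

Apply the shoelace (surveyor's) formula. First the cross-terms c_i = x_i·y_{i+1} − x_{i+1}·y_i:
  22, 60, 19, 7, 26  ⇒  2A = 134, A = 67.
Then Σ (y_i + y_{i+1})·c_i = 303, so ȳ = 303 / (6·67) = 101/134.

101/134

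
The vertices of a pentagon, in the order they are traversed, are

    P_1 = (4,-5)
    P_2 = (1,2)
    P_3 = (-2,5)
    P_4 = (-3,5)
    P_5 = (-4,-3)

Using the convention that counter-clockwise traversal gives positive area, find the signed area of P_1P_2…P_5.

Cross-terms: 13, 9, 5, 29, 32  ⇒  Σ = 88
Signed area = Σ/2 = 44 (positive ⇒ counter-clockwise traversal).

44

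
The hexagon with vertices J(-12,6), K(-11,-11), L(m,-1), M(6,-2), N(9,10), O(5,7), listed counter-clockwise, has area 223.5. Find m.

3

Write out the shoelace sum; only the two edges meeting at L involve m:
2·Area = [((-11)·(-1) − m·(-11)) + (m·(-2) − 6·(-1))] + 403
       = 9·m + 420 = 447
⇒ m = 3.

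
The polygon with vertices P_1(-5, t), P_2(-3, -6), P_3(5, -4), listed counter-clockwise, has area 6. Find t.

-5

Write out the shoelace sum; only the two edges meeting at P_1 involve t:
2·Area = [(5·t − (-5)·(-4)) + ((-5)·(-6) − (-3)·t)] + 42
       = 8·t + 52 = 12
⇒ t = -5.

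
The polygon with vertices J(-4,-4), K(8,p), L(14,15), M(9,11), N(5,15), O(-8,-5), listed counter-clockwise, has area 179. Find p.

0

The doubled signed area Σ (x_i y_{i+1} − x_{i+1} y_i) is linear in p.
With p=0 it equals 358; the coefficient of p is -18 (from the two edges through K).
So -18·p + 358 = 2·179 = 358 ⇒ p = 0.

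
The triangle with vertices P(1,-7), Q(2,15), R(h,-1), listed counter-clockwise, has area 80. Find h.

-6

The doubled signed area Σ (x_i y_{i+1} − x_{i+1} y_i) is linear in h.
With h=0 it equals 28; the coefficient of h is -22 (from the two edges through R).
So -22·h + 28 = 2·80 = 160 ⇒ h = -6.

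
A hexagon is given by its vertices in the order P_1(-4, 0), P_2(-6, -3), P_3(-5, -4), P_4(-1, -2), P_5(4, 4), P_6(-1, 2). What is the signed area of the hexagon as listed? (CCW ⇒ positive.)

Apply Gauss's area formula: 2A = Σ (x_i·y_{i+1} − x_{i+1}·y_i), indices taken mod 6.
Cross-terms: 12, 9, 6, 4, 12, 8  ⇒  Σ = 51
Signed area = Σ/2 = 25.5 (positive ⇒ counter-clockwise traversal).

25.5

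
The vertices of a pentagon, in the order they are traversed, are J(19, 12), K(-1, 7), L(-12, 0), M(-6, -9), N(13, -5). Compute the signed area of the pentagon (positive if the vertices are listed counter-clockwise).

367.5

J→K: (19)(7) − (-1)(12) = 145
K→L: (-1)(0) − (-12)(7) = 84
L→M: (-12)(-9) − (-6)(0) = 108
M→N: (-6)(-5) − (13)(-9) = 147
N→J: (13)(12) − (19)(-5) = 251
Σ = 735
Signed area = Σ/2 = 367.5 (positive ⇒ counter-clockwise traversal).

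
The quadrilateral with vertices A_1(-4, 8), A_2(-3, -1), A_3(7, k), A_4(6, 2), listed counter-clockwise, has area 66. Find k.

Write out the shoelace sum; only the two edges meeting at A_3 involve k:
2·Area = [((-3)·k − 7·(-1)) + (7·2 − 6·k)] + 84
       = -9·k + 105 = 132
⇒ k = -3.

-3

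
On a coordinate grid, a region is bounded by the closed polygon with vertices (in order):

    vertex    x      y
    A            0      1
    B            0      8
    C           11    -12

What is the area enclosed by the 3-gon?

38.5

Apply the shoelace formula: 2A = Σ (x_i·y_{i+1} − x_{i+1}·y_i), indices taken mod 3.
Cross-terms: 0, -88, 11  ⇒  Σ = -77
Area = |Σ|/2 = 38.5.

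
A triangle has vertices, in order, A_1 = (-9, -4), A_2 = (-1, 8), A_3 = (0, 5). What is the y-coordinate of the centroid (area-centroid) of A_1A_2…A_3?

3

Apply the surveyor's formula. First the cross-terms c_i = x_i·y_{i+1} − x_{i+1}·y_i:
  -76, -5, 45  ⇒  2A = -36, A = -18.
Then Σ (y_i + y_{i+1})·c_i = -324, so ȳ = -324 / (6·(-18)) = 3.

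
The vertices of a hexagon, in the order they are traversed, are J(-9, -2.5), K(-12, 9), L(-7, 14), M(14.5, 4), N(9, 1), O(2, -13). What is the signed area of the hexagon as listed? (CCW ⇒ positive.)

Apply the shoelace formula: 2A = Σ (x_i·y_{i+1} − x_{i+1}·y_i), indices taken mod 6.
Σ = (-111) + (-105) + (-231) + (-21.5) + (-119) + (-122) = -709.5
Signed area = Σ/2 = -354.75 (negative ⇒ clockwise traversal).

-354.75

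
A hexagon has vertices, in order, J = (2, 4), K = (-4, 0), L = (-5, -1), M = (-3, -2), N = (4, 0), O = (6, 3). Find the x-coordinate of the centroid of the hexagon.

Apply the surveyor's formula. First the cross-terms c_i = x_i·y_{i+1} − x_{i+1}·y_i:
  16, 4, 7, 8, 12, 18  ⇒  2A = 65, A = 32.5.
Then Σ (x_i + x_{i+1})·c_i = 148, so x̄ = 148 / (6·32.5) = 148/195.

148/195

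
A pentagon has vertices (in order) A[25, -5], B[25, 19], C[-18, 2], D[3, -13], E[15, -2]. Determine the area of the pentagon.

Apply the shoelace (surveyor's) formula: 2A = Σ (x_i·y_{i+1} − x_{i+1}·y_i), indices taken mod 5.
Σ = (600) + (392) + (228) + (189) + (-25) = 1384
Area = |Σ|/2 = 692.

692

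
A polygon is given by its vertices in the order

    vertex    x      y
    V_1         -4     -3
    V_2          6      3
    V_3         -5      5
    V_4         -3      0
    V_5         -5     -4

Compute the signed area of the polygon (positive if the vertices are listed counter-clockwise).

Apply the surveyor's formula: 2A = Σ (x_i·y_{i+1} − x_{i+1}·y_i), indices taken mod 5.
Σ = (6) + (45) + (15) + (12) + (-1) = 77
Signed area = Σ/2 = 38.5 (positive ⇒ counter-clockwise traversal).

38.5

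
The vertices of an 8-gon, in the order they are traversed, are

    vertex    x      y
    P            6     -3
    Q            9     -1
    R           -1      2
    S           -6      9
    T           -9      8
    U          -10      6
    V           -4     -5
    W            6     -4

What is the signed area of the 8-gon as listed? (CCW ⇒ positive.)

113

Apply Gauss's area formula: 2A = Σ (x_i·y_{i+1} − x_{i+1}·y_i), indices taken mod 8.
P→Q: (6)(-1) − (9)(-3) = 21
Q→R: (9)(2) − (-1)(-1) = 17
R→S: (-1)(9) − (-6)(2) = 3
S→T: (-6)(8) − (-9)(9) = 33
T→U: (-9)(6) − (-10)(8) = 26
U→V: (-10)(-5) − (-4)(6) = 74
V→W: (-4)(-4) − (6)(-5) = 46
W→P: (6)(-3) − (6)(-4) = 6
Σ = 226
Signed area = Σ/2 = 113 (positive ⇒ counter-clockwise traversal).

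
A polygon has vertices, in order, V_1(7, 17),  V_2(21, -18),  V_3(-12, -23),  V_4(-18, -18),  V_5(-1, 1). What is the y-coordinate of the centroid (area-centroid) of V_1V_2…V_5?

Apply the surveyor's formula. First the cross-terms c_i = x_i·y_{i+1} − x_{i+1}·y_i:
  -483, -699, -198, -36, -24  ⇒  2A = -1440, A = -720.
Then Σ (y_i + y_{i+1})·c_i = 37440, so ȳ = 37440 / (6·(-720)) = -26/3.

-26/3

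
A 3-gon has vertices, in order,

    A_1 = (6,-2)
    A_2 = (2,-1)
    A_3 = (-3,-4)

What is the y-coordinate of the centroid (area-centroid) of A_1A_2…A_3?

-7/3

Apply Gauss's area formula. First the cross-terms c_i = x_i·y_{i+1} − x_{i+1}·y_i:
  -2, -11, 30  ⇒  2A = 17, A = 8.5.
Then Σ (y_i + y_{i+1})·c_i = -119, so ȳ = -119 / (6·8.5) = -7/3.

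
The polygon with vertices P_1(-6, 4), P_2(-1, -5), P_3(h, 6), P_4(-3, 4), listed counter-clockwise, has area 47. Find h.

4

The doubled signed area Σ (x_i y_{i+1} − x_{i+1} y_i) is linear in h.
With h=0 it equals 58; the coefficient of h is 9 (from the two edges through P_3).
So 9·h + 58 = 2·47 = 94 ⇒ h = 4.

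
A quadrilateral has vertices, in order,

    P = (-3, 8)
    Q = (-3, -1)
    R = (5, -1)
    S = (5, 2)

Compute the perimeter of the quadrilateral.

30

|PQ| = √((0)² + (-9)²) = √81 = 9
|QR| = √((8)² + (0)²) = √64 = 8
|RS| = √((0)² + (3)²) = √9 = 3
|SP| = √((-8)² + (6)²) = √100 = 10
Perimeter = 9 + 8 + 3 + 10 = 30.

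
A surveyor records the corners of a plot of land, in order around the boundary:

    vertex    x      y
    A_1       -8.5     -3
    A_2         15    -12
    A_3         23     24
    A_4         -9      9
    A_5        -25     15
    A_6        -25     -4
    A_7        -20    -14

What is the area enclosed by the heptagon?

A_1→A_2: (-8.5)(-12) − (15)(-3) = 147
A_2→A_3: (15)(24) − (23)(-12) = 636
A_3→A_4: (23)(9) − (-9)(24) = 423
A_4→A_5: (-9)(15) − (-25)(9) = 90
A_5→A_6: (-25)(-4) − (-25)(15) = 475
A_6→A_7: (-25)(-14) − (-20)(-4) = 270
A_7→A_1: (-20)(-3) − (-8.5)(-14) = -59
Σ = 1982
Area = |Σ|/2 = 991.

991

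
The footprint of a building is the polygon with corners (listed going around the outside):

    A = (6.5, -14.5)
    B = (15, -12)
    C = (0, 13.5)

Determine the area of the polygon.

Σ = (139.5) + (202.5) + (-87.75) = 254.25
Area = |Σ|/2 = 127.125.

127.125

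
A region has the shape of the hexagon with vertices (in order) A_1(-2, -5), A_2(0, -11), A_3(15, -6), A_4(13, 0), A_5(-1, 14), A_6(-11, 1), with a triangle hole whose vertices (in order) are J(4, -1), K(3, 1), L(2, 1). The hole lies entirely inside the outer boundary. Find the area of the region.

327.5

Outer boundary:
Σ = (22) + (165) + (78) + (182) + (153) + (57) = 657
Area = |Σ|/2 = 328.5.
Hole:
Apply the surveyor's formula: 2A = Σ (x_i·y_{i+1} − x_{i+1}·y_i), indices taken mod 3.
Cross-terms: 7, 1, -6  ⇒  Σ = 2
Area = |Σ|/2 = 1.
Net area = 328.5 − 1 = 327.5.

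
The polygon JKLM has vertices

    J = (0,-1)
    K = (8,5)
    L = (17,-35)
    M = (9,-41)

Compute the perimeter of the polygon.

102

|JK| = √((8)² + (6)²) = √100 = 10
|KL| = √((9)² + (-40)²) = √1681 = 41
|LM| = √((-8)² + (-6)²) = √100 = 10
|MJ| = √((-9)² + (40)²) = √1681 = 41
Perimeter = 10 + 41 + 10 + 41 = 102.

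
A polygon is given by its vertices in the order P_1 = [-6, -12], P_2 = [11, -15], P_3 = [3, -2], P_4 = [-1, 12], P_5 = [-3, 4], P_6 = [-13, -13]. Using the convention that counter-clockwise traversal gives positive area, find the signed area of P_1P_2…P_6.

Apply Gauss's area formula: 2A = Σ (x_i·y_{i+1} − x_{i+1}·y_i), indices taken mod 6.
Σ = (222) + (23) + (34) + (32) + (91) + (78) = 480
Signed area = Σ/2 = 240 (positive ⇒ counter-clockwise traversal).

240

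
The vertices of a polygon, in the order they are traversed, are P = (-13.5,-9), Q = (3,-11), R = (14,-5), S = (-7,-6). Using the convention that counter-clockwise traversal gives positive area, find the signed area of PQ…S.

88.75

Cross-terms: 175.5, 139, -119, -18  ⇒  Σ = 177.5
Signed area = Σ/2 = 88.75 (positive ⇒ counter-clockwise traversal).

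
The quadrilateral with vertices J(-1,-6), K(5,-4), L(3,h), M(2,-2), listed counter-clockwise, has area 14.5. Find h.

1

The doubled signed area Σ (x_i y_{i+1} − x_{i+1} y_i) is linear in h.
With h=0 it equals 26; the coefficient of h is 3 (from the two edges through L).
So 3·h + 26 = 2·14.5 = 29 ⇒ h = 1.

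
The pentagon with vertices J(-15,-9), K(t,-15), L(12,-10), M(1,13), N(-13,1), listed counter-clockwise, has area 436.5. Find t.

0

The doubled signed area Σ (x_i y_{i+1} − x_{i+1} y_i) is linear in t.
With t=0 it equals 873; the coefficient of t is -1 (from the two edges through K).
So -1·t + 873 = 2·436.5 = 873 ⇒ t = 0.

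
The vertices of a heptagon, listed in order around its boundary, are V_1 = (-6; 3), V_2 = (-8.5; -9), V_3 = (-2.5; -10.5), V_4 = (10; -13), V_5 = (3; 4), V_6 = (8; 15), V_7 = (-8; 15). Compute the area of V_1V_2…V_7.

340.875

V_1→V_2: (-6)(-9) − (-8.5)(3) = 79.5
V_2→V_3: (-8.5)(-10.5) − (-2.5)(-9) = 66.75
V_3→V_4: (-2.5)(-13) − (10)(-10.5) = 137.5
V_4→V_5: (10)(4) − (3)(-13) = 79
V_5→V_6: (3)(15) − (8)(4) = 13
V_6→V_7: (8)(15) − (-8)(15) = 240
V_7→V_1: (-8)(3) − (-6)(15) = 66
Σ = 681.75
Area = |Σ|/2 = 340.875.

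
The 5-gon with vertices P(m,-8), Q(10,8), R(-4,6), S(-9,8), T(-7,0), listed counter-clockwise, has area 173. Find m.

The doubled signed area Σ (x_i y_{i+1} − x_{i+1} y_i) is linear in m.
With m=0 it equals 306; the coefficient of m is 8 (from the two edges through P).
So 8·m + 306 = 2·173 = 346 ⇒ m = 5.

5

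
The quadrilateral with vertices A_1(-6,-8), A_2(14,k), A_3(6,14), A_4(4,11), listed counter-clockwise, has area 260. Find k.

-14

Write out the shoelace sum; only the two edges meeting at A_2 involve k:
2·Area = [((-6)·k − 14·(-8)) + (14·14 − 6·k)] + 44
       = -12·k + 352 = 520
⇒ k = -14.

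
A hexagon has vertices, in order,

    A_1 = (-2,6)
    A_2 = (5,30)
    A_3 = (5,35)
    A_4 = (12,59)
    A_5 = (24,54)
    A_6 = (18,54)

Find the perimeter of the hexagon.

|A_1A_2| = √((7)² + (24)²) = √625 = 25
|A_2A_3| = √((0)² + (5)²) = √25 = 5
|A_3A_4| = √((7)² + (24)²) = √625 = 25
|A_4A_5| = √((12)² + (-5)²) = √169 = 13
|A_5A_6| = √((-6)² + (0)²) = √36 = 6
|A_6A_1| = √((-20)² + (-48)²) = √2704 = 52
Perimeter = 25 + 5 + 25 + 13 + 6 + 52 = 126.

126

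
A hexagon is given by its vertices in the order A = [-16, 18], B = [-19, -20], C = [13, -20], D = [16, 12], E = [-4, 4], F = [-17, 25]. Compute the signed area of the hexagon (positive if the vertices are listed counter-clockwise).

Apply the shoelace (surveyor's) formula: 2A = Σ (x_i·y_{i+1} − x_{i+1}·y_i), indices taken mod 6.
Cross-terms: 662, 640, 476, 112, -32, 94  ⇒  Σ = 1952
Signed area = Σ/2 = 976 (positive ⇒ counter-clockwise traversal).

976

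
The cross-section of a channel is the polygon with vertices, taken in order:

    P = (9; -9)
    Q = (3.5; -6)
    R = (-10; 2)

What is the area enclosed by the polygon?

Cross-terms: -22.5, -53, 72  ⇒  Σ = -3.5
Area = |Σ|/2 = 1.75.

1.75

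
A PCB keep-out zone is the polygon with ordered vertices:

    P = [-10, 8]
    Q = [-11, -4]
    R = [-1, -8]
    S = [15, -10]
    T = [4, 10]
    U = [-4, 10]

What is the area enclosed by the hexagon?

Apply the shoelace formula: 2A = Σ (x_i·y_{i+1} − x_{i+1}·y_i), indices taken mod 6.
Σ = (128) + (84) + (130) + (190) + (80) + (68) = 680
Area = |Σ|/2 = 340.

340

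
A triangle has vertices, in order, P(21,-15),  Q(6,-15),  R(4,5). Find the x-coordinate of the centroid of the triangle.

Apply the shoelace formula. First the cross-terms c_i = x_i·y_{i+1} − x_{i+1}·y_i:
  -225, 90, -165  ⇒  2A = -300, A = -150.
Then Σ (x_i + x_{i+1})·c_i = -9300, so x̄ = -9300 / (6·(-150)) = 31/3.

31/3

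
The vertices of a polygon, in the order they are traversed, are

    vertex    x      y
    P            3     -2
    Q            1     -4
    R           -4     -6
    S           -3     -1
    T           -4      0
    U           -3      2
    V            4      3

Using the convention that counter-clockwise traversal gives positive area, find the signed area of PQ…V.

-46

Apply the surveyor's formula: 2A = Σ (x_i·y_{i+1} − x_{i+1}·y_i), indices taken mod 7.
Σ = (-10) + (-22) + (-14) + (-4) + (-8) + (-17) + (-17) = -92
Signed area = Σ/2 = -46 (negative ⇒ clockwise traversal).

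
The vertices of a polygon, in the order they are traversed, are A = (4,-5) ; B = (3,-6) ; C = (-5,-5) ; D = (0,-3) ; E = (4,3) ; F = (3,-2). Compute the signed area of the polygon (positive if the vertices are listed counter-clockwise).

A→B: (4)(-6) − (3)(-5) = -9
B→C: (3)(-5) − (-5)(-6) = -45
C→D: (-5)(-3) − (0)(-5) = 15
D→E: (0)(3) − (4)(-3) = 12
E→F: (4)(-2) − (3)(3) = -17
F→A: (3)(-5) − (4)(-2) = -7
Σ = -51
Signed area = Σ/2 = -25.5 (negative ⇒ clockwise traversal).

-25.5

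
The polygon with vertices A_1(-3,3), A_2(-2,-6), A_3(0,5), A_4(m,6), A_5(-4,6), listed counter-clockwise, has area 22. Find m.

Write out the shoelace sum; only the two edges meeting at A_4 involve m:
2·Area = [(0·6 − m·5) + (m·6 − (-4)·6)] + 20
       = 1·m + 44 = 44
⇒ m = 0.

0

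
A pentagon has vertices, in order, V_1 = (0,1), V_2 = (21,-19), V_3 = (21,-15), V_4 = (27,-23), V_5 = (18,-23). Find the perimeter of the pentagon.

82

|V_1V_2| = √((21)² + (-20)²) = √841 = 29
|V_2V_3| = √((0)² + (4)²) = √16 = 4
|V_3V_4| = √((6)² + (-8)²) = √100 = 10
|V_4V_5| = √((-9)² + (0)²) = √81 = 9
|V_5V_1| = √((-18)² + (24)²) = √900 = 30
Perimeter = 29 + 4 + 10 + 9 + 30 = 82.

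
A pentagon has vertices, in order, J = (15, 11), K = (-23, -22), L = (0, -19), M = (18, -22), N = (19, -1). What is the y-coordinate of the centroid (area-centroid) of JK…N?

Apply Gauss's area formula. First the cross-terms c_i = x_i·y_{i+1} − x_{i+1}·y_i:
  -77, 437, 342, 400, 224  ⇒  2A = 1326, A = 663.
Then Σ (y_i + y_{i+1})·c_i = -38052, so ȳ = -38052 / (6·663) = -2114/221.

-2114/221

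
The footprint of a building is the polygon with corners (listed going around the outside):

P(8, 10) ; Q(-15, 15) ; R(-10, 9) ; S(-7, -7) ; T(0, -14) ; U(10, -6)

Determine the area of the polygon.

Apply the shoelace formula: 2A = Σ (x_i·y_{i+1} − x_{i+1}·y_i), indices taken mod 6.
Cross-terms: 270, 15, 133, 98, 140, 148  ⇒  Σ = 804
Area = |Σ|/2 = 402.

402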